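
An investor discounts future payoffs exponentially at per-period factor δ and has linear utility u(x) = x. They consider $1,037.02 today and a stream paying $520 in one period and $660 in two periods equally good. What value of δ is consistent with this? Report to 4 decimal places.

δ ≈ 0.9200

The stream is worth 520δ + 660δ² today, so 520δ + 660δ² = 1037.02.
That is, 660δ² + 520δ − 1037.02 = 0, a quadratic in δ.
By the quadratic formula (taking the positive root), δ = (−520 + √3008132.80) / 1320 ≈ 0.9200.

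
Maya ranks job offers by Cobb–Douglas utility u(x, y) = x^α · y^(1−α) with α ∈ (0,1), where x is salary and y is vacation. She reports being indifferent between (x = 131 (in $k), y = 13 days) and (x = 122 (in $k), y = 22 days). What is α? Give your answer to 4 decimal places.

α ≈ 0.8808

Set the two utilities equal: 131^α·13^(1−α) = 122^α·22^(1−α).
Rearrange to (131/122)^α = (22/13)^(1−α) and take logs: α·0.0711763 = (1−α)·0.5260931.
So α/(1−α) = (0.5260931)/(0.0711763) = 7.3914084, and α = 7.3914084/8.3914084 ≈ 0.8808.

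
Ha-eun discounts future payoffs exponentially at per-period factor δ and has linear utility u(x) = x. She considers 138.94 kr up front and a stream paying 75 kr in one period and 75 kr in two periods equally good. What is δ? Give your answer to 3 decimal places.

δ ≈ 0.950

The stream is worth 75δ + 75δ² today, so 75δ + 75δ² = 138.94.
So 75δ² + 75δ − 138.94 = 0.
The positive root is δ = [−75 + √(75² + 4·75·138.94)] / (2·75) = (−75 + 217.502)/150 ≈ 0.950.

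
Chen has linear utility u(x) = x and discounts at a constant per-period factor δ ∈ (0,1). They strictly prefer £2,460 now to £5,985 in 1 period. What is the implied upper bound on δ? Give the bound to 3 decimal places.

δ < 0.411

Under u(x) = x this choice says 2460 > δ·5985.
So δ < 2460/5985 = 0.41103.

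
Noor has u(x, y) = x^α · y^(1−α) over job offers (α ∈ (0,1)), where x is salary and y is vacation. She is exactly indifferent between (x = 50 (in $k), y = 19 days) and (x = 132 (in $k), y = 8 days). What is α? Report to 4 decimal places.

Set the two utilities equal: 50^α·19^(1−α) = 132^α·8^(1−α).
Taking logs: α·ln 50 + (1−α)·ln 19 = α·ln 132 + (1−α)·ln 8, i.e. α·-0.9707789 = (1−α)·-0.8649974.
So α/(1−α) = (-0.8649974)/(-0.9707789) = 0.8910344, and α = 0.8910344/1.8910344 ≈ 0.4712.

α ≈ 0.4712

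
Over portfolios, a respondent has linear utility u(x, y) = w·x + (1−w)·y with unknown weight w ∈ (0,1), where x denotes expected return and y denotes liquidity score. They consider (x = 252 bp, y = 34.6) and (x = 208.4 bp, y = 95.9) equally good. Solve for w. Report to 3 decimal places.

Indifference: w·252 + (1−w)·34.6 = w·208.4 + (1−w)·95.9.
w·(252−208.4) = (1−w)·(95.9−34.6), i.e. w·43.6 = (1−w)·61.3.
The marginal rate of substitution is 61.3/43.6, so w = 61.3/(43.6+61.3) = 0.584.

w = 0.584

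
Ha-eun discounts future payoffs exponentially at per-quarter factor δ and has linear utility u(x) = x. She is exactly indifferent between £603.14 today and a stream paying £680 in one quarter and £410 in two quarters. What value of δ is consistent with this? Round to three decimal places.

δ ≈ 0.640

The stream is worth 680δ + 410δ² today, so 680δ + 410δ² = 603.14.
So 410δ² + 680δ − 603.14 = 0.
δ = (−680 + √(680² + 4·410·603.14)) / (2·410) = (−680 + √1451549.60) / 820 ≈ 0.640.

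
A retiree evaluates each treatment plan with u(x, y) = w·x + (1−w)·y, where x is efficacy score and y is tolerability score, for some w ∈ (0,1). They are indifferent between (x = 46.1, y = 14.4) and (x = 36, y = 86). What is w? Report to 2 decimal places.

Equating utilities: w·46.1 + (1−w)·14.4 = w·36 + (1−w)·86.
Rearranging, 10.1·w − 71.6·(1−w) = 0.
Hence w = 71.6/(10.1+71.6) = 71.6/81.7 = 0.88.

w = 0.88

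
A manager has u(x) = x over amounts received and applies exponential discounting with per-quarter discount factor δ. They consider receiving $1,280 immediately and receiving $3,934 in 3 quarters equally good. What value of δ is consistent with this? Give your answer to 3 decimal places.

δ ≈ 0.688

Equating discounted utilities: u(1280) = δ^3·u(3934) ⇒ δ^3 = u(1280)/u(3934).
With u(x) = x: δ^3 = 1280/3934 = 0.32537.
Hence δ = (0.32537)^(1/3) = 0.68779.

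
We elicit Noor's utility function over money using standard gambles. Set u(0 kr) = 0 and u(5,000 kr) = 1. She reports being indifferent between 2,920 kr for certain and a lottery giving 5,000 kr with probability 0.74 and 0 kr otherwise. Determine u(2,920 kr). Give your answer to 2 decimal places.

0.74

By the standard-gamble method, u(2,920 kr) is just the indifference probability on the best outcome: 0.74.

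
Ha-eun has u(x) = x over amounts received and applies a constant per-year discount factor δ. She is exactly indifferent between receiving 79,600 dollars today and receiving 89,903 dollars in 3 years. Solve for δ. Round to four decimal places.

Indifference means u(79600) = δ^3 · u(89903), so δ^3 = u(79600)/u(89903).
With u(x) = x: δ^3 = 79600/89903 = 0.88540.
So δ = 0.88540^(1/3) ≈ 0.9602.

δ ≈ 0.9602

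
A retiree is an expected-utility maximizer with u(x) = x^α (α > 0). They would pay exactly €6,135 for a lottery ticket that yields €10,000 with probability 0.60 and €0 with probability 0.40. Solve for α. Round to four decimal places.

α ≈ 1.0455

The lottery's expected utility is 0.60·u(10000) + 0.40·u(0) = 0.60·10000^α (since u(0) = 0 for α > 0).
Indifference: 6135^α = 0.60·10000^α, so (6135/10000)^α = 0.60.
Taking logs: α·ln(6135/10000) = ln(0.60), so α = -0.5108256 / -0.4885750 ≈ 1.0455.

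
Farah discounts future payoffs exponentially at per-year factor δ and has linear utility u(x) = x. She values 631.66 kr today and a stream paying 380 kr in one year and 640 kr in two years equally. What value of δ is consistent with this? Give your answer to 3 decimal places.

Equating present values: 631.66 = 380δ + 640δ².
Rearranged: 640δ² + 380δ − 631.66 = 0.
By the quadratic formula (taking the positive root), δ = (−380 + √1761449.60) / 1280 ≈ 0.740.

δ ≈ 0.740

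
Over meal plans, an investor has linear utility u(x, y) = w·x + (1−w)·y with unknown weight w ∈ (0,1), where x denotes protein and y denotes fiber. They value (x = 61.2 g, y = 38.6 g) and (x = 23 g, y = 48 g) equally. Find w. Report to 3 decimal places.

w = 0.197

Equating utilities: w·61.2 + (1−w)·38.6 = w·23 + (1−w)·48.
Collecting terms: w·38.2 = (1−w)·9.4.
So w/(1−w) = 9.4/38.2 = 0.2461, giving w = 9.4/(38.2+9.4) = 0.197.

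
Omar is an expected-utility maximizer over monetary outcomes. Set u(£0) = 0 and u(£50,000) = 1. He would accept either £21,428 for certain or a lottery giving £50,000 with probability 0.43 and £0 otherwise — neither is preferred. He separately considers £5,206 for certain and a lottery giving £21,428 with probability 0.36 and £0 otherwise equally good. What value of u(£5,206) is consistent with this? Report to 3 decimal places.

0.155

From the first indifference, u(£21,428) = 0.43·u(£50,000) + 0.57·u(£0) = 0.43·1 + 0.57·0 = 0.43.
Then u(£5,206) = 0.36·u(£21,428) + 0.64·u(£0) = 0.36·0.43 + 0.64·0.00 = 0.1548.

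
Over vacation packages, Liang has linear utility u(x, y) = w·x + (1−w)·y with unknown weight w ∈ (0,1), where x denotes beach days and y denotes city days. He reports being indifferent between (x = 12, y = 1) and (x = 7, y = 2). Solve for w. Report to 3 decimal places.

Equating utilities: w·12 + (1−w)·1 = w·7 + (1−w)·2.
Collecting terms: w·5 = (1−w)·1.
So w/(1−w) = 1/5 = 0.2000, giving w = 1/(5+1) = 0.167.

w = 0.167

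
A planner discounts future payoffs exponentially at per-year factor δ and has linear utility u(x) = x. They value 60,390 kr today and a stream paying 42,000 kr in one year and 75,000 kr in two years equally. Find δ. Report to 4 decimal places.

δ ≈ 0.6600

The stream is worth 42000δ + 75000δ² today, so 42000δ + 75000δ² = 60390.
Rearranged: 75000δ² + 42000δ − 60390 = 0.
δ = (−42000 + √(42000² + 4·75000·60390)) / (2·75000) = (−42000 + √19881000000.00) / 150000 ≈ 0.6600.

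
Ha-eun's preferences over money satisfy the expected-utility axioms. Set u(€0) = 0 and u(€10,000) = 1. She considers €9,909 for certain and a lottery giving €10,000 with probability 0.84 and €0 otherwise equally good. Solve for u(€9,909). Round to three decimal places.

u(€9,909) equals the lottery's expected utility: 0.84·1 + 0.16·0 = 0.84.

0.840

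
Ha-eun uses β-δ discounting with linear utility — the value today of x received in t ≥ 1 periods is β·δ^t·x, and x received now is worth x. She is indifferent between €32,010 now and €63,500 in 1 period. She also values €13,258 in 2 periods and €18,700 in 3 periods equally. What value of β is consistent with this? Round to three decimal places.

Both payoffs in the second observation are in the future, so β drops out: δ^2·13258 = δ^3·18700 ⇒ δ = 13258/18700 = 0.70898.
Now use the now-vs-future pair: 32010 = β·δ·63500 gives β = 32010/(0.70898·63500) ≈ 0.711.

β ≈ 0.711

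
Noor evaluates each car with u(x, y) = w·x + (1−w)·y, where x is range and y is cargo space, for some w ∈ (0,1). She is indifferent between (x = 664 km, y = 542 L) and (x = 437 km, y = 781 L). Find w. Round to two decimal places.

u(664,542) = u(437,781) means w·664 + (1−w)·542 = w·437 + (1−w)·781.
Collecting terms: w·227 = (1−w)·239.
So w/(1−w) = 239/227 = 1.0529, giving w = 239/(227+239) = 0.51.

w = 0.51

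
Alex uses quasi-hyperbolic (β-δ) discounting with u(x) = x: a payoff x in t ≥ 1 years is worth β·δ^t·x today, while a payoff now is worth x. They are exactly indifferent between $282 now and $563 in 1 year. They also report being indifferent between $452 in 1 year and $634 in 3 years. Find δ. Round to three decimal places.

From the later pair, β·δ^1·452 = β·δ^3·634; dividing through, δ^2 = 452/634 = 0.71293, so δ = 0.84435.

δ ≈ 0.844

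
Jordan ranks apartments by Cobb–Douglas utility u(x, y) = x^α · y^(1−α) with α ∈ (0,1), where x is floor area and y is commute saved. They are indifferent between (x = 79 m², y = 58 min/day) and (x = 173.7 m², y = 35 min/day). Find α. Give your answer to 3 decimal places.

The Cobb–Douglas utilities coincide, so 79^α·58^(1−α) = 173.7^α·35^(1−α).
Rearrange to (79/173.7)^α = (35/58)^(1−α) and take logs: α·-0.787882 = (1−α)·-0.505095.
Thus α·(-1.292977) = -0.505095, so α = -0.505095/-1.292977 ≈ 0.391.

α ≈ 0.391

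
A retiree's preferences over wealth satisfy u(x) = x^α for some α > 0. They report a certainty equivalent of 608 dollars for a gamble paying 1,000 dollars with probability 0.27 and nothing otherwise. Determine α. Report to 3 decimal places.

EU(lottery) = 0.27·1000^α + 0.73·0 = 0.27·1000^α.
Indifference: 608^α = 0.27·1000^α, so (608/1000)^α = 0.27.
α = ln(0.27) / ln(608/1000) = -1.309333/-0.497580 ≈ 2.631.

α ≈ 2.631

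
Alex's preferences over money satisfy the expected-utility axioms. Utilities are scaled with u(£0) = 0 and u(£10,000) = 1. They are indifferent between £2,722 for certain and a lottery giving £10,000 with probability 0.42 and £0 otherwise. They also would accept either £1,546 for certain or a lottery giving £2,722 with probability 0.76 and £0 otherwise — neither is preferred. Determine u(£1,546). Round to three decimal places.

0.319

First, u(£2,722) = 0.42·u(£10,000) + 0.58·u(£0) = 0.42.
The second indifference gives u(£1,546) = 0.76·u(£2,722) + 0.24·u(£0) = 0.76·0.42 + 0.24·0.00 = 0.3192.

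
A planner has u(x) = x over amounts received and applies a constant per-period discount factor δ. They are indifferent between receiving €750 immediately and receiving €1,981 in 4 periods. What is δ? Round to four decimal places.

Equating discounted utilities: u(750) = δ^4·u(1981) ⇒ δ^4 = u(750)/u(1981).
With u(x) = x: δ^4 = 750/1981 = 0.37860.
Taking the 4th root: δ = 0.37860^(1/4) ≈ 0.7844.

δ ≈ 0.7844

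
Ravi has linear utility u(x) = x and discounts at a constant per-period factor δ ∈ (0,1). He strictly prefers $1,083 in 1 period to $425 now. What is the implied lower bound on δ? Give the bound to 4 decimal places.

δ > 0.3924

Comparing present values: 425 < δ·1083.
So δ > 425/1083 = 0.39243.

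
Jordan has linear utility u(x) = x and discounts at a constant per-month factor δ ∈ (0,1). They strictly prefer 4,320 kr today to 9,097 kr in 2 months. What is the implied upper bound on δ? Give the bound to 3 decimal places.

δ < 0.689

The preference means 4320 > δ^2·9097.
Dividing by 9097: δ^2 < 0.47488. Both sides are positive, so the square root keeps the direction.
δ < 0.47488^(1/2) = 0.689.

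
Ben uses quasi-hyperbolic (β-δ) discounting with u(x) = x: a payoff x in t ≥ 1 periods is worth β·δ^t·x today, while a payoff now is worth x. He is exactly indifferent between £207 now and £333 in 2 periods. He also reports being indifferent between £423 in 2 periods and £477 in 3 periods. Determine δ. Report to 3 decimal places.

From the later pair, β·δ^2·423 = β·δ^3·477; dividing through, δ = 423/477 = 0.88679.

δ ≈ 0.887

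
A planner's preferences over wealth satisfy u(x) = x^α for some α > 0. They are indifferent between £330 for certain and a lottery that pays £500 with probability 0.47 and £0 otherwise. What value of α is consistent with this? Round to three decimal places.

α ≈ 1.817

Since u(0) = 0, the lottery's EU is 0.47·500^α.
Indifference: 330^α = 0.47·500^α, so (330/500)^α = 0.47.
Take logs: α = ln 0.47 / ln(330/500) ≈ 1.81707.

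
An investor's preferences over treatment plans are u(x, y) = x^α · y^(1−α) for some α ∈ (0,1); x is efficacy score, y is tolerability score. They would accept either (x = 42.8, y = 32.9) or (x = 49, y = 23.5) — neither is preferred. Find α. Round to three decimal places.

α ≈ 0.713

Indifference: 42.8^α · 32.9^(1−α) = 49^α · 23.5^(1−α).
Taking logs: α·ln 42.8 + (1−α)·ln 32.9 = α·ln 49 + (1−α)·ln 23.5, i.e. α·-0.135282 = (1−α)·-0.336472.
With A = -0.135282 and B = -0.336472: α·A = (1−α)·B, so α = B/(A+B) = -0.336472/-0.471754 ≈ 0.713.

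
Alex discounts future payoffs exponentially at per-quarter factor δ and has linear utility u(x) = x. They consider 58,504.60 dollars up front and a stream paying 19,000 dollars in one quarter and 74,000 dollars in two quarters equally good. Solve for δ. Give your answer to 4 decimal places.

δ ≈ 0.7700

Equating present values: 58504.60 = 19000δ + 74000δ².
That is, 74000δ² + 19000δ − 58504.60 = 0, a quadratic in δ.
δ = (−19000 + √(19000² + 4·74000·58504.60)) / (2·74000) = (−19000 + √17678361600.00) / 148000 ≈ 0.7700.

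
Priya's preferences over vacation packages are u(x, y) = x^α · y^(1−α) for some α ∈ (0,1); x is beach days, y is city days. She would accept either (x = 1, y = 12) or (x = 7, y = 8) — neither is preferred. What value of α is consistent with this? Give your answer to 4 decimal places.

α ≈ 0.1724

Set the two utilities equal: 1^α·12^(1−α) = 7^α·8^(1−α).
Rearrange to (1/7)^α = (8/12)^(1−α) and take logs: α·-1.9459101 = (1−α)·-0.4054651.
Thus α·(-2.3513752) = -0.4054651, so α = -0.4054651/-2.3513752 ≈ 0.1724.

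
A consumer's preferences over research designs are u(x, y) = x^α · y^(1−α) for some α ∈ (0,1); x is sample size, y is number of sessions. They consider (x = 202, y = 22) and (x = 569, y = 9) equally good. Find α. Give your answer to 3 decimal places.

Set the two utilities equal: 202^α·22^(1−α) = 569^α·9^(1−α).
(202/569)^α = (9/22)^(1−α); take logs: α·ln(202/569) = (1−α)·ln(9/22), i.e. α·-1.035613 = (1−α)·-0.893818.
So α/(1−α) = (-0.893818)/(-1.035613) = 0.863081, and α = 0.863081/1.863081 ≈ 0.463.

α ≈ 0.463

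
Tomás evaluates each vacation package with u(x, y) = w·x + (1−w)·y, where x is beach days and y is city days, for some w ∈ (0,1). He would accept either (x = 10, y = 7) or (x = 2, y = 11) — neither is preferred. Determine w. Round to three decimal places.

w = 0.333

u(10,7) = u(2,11) means w·10 + (1−w)·7 = w·2 + (1−w)·11.
Rearranging, 8·w − 4·(1−w) = 0.
So w/(1−w) = 4/8 = 0.5000, giving w = 4/(8+4) = 0.333.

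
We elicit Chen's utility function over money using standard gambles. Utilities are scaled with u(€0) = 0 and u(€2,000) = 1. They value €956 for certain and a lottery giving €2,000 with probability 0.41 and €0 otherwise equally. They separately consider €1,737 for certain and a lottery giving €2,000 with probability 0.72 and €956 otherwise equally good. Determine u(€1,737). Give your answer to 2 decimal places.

First, u(€956) = 0.41·u(€2,000) + 0.59·u(€0) = 0.41.
Chaining: u(€1,737) = 0.72·1.00 + 0.28·0.41 = 0.8348.

0.83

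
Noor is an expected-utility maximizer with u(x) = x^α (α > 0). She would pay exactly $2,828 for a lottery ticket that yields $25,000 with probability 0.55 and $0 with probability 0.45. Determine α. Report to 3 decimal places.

α ≈ 0.274

EU(lottery) = 0.55·25000^α + 0.45·0 = 0.55·25000^α.
Setting u(2828) equal to that: 2828^α = 0.55·25000^α ⇒ (2828/25000)^α = 0.55.
Take logs: α = ln 0.55 / ln(2828/25000) ≈ 0.27432.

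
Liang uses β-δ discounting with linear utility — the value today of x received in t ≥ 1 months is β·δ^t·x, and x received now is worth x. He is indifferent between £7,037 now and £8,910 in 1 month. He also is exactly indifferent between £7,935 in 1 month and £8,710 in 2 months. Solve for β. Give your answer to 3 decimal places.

β ≈ 0.867

From the later pair, β·δ^1·7935 = β·δ^2·8710; dividing through, δ = 7935/8710 = 0.91102.
Substituting δ into 7037 = β·δ·8910: β = 7037/(8117.204) ≈ 0.867.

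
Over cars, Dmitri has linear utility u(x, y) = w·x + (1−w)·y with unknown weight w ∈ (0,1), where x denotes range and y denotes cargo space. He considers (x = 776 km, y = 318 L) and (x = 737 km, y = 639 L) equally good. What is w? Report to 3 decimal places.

Indifference: w·776 + (1−w)·318 = w·737 + (1−w)·639.
w·(776−737) = (1−w)·(639−318), i.e. w·39 = (1−w)·321.
So w/(1−w) = 321/39 = 8.2308, giving w = 321/(39+321) = 0.892.

w = 0.892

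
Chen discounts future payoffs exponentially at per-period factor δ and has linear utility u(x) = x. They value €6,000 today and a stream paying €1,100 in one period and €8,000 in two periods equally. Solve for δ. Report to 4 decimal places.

Equating present values: 6000 = 1100δ + 8000δ².
Rearranged: 8000δ² + 1100δ − 6000 = 0.
δ = (−1100 + √(1100² + 4·8000·6000)) / (2·8000) = (−1100 + √193210000.00) / 16000 ≈ 0.8000.

δ ≈ 0.8000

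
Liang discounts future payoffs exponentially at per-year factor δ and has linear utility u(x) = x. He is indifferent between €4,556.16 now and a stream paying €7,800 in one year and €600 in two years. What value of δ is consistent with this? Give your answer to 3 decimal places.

δ ≈ 0.560

The stream is worth 7800δ + 600δ² today, so 7800δ + 600δ² = 4556.16.
So 600δ² + 7800δ − 4556.16 = 0.
By the quadratic formula (taking the positive root), δ = (−7800 + √71774784.00) / 1200 ≈ 0.560.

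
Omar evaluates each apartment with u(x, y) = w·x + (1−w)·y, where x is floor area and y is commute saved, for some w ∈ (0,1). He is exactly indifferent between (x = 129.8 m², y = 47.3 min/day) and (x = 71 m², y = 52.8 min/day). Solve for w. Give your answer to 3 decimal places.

Equating utilities: w·129.8 + (1−w)·47.3 = w·71 + (1−w)·52.8.
Collecting terms: w·58.8 = (1−w)·5.5.
So w/(1−w) = 5.5/58.8 = 0.0935, giving w = 5.5/(58.8+5.5) = 0.086.

w = 0.086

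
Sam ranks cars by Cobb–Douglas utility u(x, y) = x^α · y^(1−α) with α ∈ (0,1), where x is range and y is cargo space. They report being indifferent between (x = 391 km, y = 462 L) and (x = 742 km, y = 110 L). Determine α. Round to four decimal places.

α ≈ 0.6914

Indifference: 391^α · 462^(1−α) = 742^α · 110^(1−α).
Taking logs: α·ln 391 + (1−α)·ln 462 = α·ln 742 + (1−α)·ln 110, i.e. α·-0.6406417 = (1−α)·-1.4350845.
So α/(1−α) = (-1.4350845)/(-0.6406417) = 2.2400735, and α = 2.2400735/3.2400735 ≈ 0.6914.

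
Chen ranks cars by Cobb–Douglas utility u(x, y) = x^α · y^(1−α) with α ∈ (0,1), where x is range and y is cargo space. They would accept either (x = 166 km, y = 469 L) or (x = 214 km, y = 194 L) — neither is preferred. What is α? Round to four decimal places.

α ≈ 0.7766

Set the two utilities equal: 166^α·469^(1−α) = 214^α·194^(1−α).
(166/214)^α = (194/469)^(1−α); take logs: α·ln(166/214) = (1−α)·ln(194/469), i.e. α·-0.2539882 = (1−α)·-0.8827446.
With A = -0.2539882 and B = -0.8827446: α·A = (1−α)·B, so α = B/(A+B) = -0.8827446/-1.1367328 ≈ 0.7766.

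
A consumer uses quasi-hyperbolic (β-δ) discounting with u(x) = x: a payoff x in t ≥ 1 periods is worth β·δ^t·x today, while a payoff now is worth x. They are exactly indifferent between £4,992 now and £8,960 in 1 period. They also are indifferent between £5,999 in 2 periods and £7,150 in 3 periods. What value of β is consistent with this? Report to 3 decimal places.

β ≈ 0.664

Both payoffs in the second observation are in the future, so β drops out: δ^2·5999 = δ^3·7150 ⇒ δ = 5999/7150 = 0.83902.
The first indifference: 4992 = β·δ·8960, so β = 4992/(δ·8960) = 4992/(0.83902·8960) ≈ 0.664.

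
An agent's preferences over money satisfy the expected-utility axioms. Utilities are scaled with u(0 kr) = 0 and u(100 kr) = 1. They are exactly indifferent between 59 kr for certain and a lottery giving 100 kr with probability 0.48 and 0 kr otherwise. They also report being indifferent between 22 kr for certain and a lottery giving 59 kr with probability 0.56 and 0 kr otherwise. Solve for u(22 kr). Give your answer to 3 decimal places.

First, u(59 kr) = 0.48·u(100 kr) + 0.52·u(0 kr) = 0.48.
The second indifference gives u(22 kr) = 0.56·u(59 kr) + 0.44·u(0 kr) = 0.56·0.48 + 0.44·0.00 = 0.2688.

0.269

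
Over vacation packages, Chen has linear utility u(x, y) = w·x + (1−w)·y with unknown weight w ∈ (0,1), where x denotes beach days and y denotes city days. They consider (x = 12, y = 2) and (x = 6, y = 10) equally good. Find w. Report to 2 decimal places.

Indifference: w·12 + (1−w)·2 = w·6 + (1−w)·10.
w·(12−6) = (1−w)·(10−2), i.e. w·6 = (1−w)·8.
The marginal rate of substitution is 8/6, so w = 8/(6+8) = 0.57.

w = 0.57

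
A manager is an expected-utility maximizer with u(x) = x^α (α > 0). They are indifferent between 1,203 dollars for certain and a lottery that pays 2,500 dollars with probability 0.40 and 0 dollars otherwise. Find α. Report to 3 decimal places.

Since u(0) = 0, the lottery's EU is 0.40·2500^α.
Equating: 1203^α = 0.40·2500^α, i.e. 0.4812^α = 0.40.
Taking logs: α·ln(1203/2500) = ln(0.40), so α = -0.916291 / -0.731472 ≈ 1.253.

α ≈ 1.253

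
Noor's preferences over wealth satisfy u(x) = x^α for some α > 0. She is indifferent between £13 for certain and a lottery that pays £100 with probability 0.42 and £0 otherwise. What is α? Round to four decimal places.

The lottery's expected utility is 0.42·u(100) + 0.58·u(0) = 0.42·100^α (since u(0) = 0 for α > 0).
Setting u(13) equal to that: 13^α = 0.42·100^α ⇒ (13/100)^α = 0.42.
α = ln(0.42) / ln(13/100) = -0.8675006/-2.0402208 ≈ 0.4252.

α ≈ 0.4252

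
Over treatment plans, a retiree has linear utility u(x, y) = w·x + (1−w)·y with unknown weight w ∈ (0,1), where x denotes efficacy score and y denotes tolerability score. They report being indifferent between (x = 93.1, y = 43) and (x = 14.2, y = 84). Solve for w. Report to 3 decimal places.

Indifference: w·93.1 + (1−w)·43 = w·14.2 + (1−w)·84.
w·(93.1−14.2) = (1−w)·(84−43), i.e. w·78.9 = (1−w)·41.
So w/(1−w) = 41/78.9 = 0.5196, giving w = 41/(78.9+41) = 0.342.

w = 0.342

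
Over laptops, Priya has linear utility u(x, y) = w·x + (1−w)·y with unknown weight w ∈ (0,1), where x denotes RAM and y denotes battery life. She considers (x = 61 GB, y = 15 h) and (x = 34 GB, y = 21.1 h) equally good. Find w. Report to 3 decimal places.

w = 0.184

u(61,15) = u(34,21.1) means w·61 + (1−w)·15 = w·34 + (1−w)·21.1.
Collecting terms: w·27 = (1−w)·6.1.
Hence w = 6.1/(27+6.1) = 6.1/33.1 = 0.184.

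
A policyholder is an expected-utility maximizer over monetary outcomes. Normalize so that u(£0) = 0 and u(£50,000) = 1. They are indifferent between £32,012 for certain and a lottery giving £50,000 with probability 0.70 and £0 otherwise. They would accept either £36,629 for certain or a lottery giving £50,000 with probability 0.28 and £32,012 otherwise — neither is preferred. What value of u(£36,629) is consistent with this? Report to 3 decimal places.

0.784

First, u(£32,012) = 0.70·u(£50,000) + 0.30·u(£0) = 0.70.
Chaining: u(£36,629) = 0.28·1.00 + 0.72·0.70 = 0.7840.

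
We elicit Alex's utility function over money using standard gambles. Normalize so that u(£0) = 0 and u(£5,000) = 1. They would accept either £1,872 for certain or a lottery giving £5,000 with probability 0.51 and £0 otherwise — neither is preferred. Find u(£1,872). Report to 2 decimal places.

0.51

The indifference gives u(£1,872) = 0.51·u(£5,000) + 0.49·u(£0) = 0.51·1 + 0.49·0 = 0.51.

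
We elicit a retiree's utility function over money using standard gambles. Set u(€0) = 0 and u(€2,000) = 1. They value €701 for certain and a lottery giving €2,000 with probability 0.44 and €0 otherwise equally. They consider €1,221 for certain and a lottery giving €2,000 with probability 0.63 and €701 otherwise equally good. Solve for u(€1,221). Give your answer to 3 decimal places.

0.793

First, u(€701) = 0.44·u(€2,000) + 0.56·u(€0) = 0.44.
Then u(€1,221) = 0.63·u(€2,000) + 0.37·u(€701) = 0.63·1.00 + 0.37·0.44 = 0.7928.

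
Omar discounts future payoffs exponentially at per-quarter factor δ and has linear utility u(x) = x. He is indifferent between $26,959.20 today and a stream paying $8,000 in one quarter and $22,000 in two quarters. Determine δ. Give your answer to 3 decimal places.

δ ≈ 0.940

Equating present values: 26959.20 = 8000δ + 22000δ².
So 22000δ² + 8000δ − 26959.20 = 0.
By the quadratic formula (taking the positive root), δ = (−8000 + √2436409600.00) / 44000 ≈ 0.940.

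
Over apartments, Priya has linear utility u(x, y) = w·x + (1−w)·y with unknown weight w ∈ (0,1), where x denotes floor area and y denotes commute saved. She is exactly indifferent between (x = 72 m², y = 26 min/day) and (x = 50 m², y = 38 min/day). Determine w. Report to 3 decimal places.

w = 0.353

Equating utilities: w·72 + (1−w)·26 = w·50 + (1−w)·38.
Collecting terms: w·22 = (1−w)·12.
So w/(1−w) = 12/22 = 0.5455, giving w = 12/(22+12) = 0.353.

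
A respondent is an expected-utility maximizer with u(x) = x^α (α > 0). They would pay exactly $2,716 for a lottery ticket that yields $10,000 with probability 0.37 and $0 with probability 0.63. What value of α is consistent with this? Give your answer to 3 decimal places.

The lottery's expected utility is 0.37·u(10000) + 0.63·u(0) = 0.37·10000^α (since u(0) = 0 for α > 0).
Setting u(2716) equal to that: 2716^α = 0.37·10000^α ⇒ (2716/10000)^α = 0.37.
Taking logs: α·ln(2716/10000) = ln(0.37), so α = -0.994252 / -1.303425 ≈ 0.763.

α ≈ 0.763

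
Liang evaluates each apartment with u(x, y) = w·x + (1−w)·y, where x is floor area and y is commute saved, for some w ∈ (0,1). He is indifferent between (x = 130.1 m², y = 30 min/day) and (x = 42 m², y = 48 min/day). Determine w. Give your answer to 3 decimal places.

w = 0.170

u(130.1,30) = u(42,48) means w·130.1 + (1−w)·30 = w·42 + (1−w)·48.
w·(130.1−42) = (1−w)·(48−30), i.e. w·88.1 = (1−w)·18.
So w/(1−w) = 18/88.1 = 0.2043, giving w = 18/(88.1+18) = 0.170.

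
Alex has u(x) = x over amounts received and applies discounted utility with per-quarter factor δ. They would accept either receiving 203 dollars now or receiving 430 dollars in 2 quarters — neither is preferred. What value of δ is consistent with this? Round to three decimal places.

Indifference means u(203) = δ^2 · u(430), so δ^2 = u(203)/u(430).
With u(x) = x: δ^2 = 203/430 = 0.47209.
Taking the square root: δ = 0.47209^(1/2) ≈ 0.687.

δ ≈ 0.687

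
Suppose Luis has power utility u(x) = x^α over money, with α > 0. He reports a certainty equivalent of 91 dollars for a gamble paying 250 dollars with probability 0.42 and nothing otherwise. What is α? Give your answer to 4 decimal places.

The lottery's expected utility is 0.42·u(250) + 0.58·u(0) = 0.42·250^α (since u(0) = 0 for α > 0).
Indifference: 91^α = 0.42·250^α, so (91/250)^α = 0.42.
Taking logs: α·ln(91/250) = ln(0.42), so α = -0.8675006 / -1.0106014 ≈ 0.8584.

α ≈ 0.8584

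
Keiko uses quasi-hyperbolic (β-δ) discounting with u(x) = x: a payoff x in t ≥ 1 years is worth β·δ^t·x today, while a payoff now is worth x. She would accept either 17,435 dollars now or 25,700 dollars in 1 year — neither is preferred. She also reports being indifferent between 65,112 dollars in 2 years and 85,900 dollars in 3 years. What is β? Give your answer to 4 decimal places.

β ≈ 0.8950

Both payoffs in the second observation are in the future, so β drops out: δ^2·65112 = δ^3·85900 ⇒ δ = 65112/85900 = 0.75800.
Now use the now-vs-future pair: 17435 = β·δ·25700 gives β = 17435/(0.75800·25700) ≈ 0.8950.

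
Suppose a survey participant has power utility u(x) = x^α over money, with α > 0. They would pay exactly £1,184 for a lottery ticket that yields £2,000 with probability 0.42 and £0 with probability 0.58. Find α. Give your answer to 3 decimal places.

EU(lottery) = 0.42·2000^α + 0.58·0 = 0.42·2000^α.
Indifference: 1184^α = 0.42·2000^α, so (1184/2000)^α = 0.42.
α = ln(0.42) / ln(1184/2000) = -0.867501/-0.524249 ≈ 1.655.

α ≈ 1.655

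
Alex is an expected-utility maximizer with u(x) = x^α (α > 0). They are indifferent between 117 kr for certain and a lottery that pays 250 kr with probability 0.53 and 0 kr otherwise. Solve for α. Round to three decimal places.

α ≈ 0.836

EU(lottery) = 0.53·250^α + 0.47·0 = 0.53·250^α.
Indifference: 117^α = 0.53·250^α, so (117/250)^α = 0.53.
Taking logs: α·ln(117/250) = ln(0.53), so α = -0.634878 / -0.759287 ≈ 0.836.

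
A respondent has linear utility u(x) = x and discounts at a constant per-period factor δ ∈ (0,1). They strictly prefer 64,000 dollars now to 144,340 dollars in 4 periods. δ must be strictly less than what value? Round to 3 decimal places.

δ < 0.816

The preference means 64000 > δ^4·144340.
Hence δ^4 < 64000/144340 = 0.44340, and x ↦ x^(1/4) is increasing on (0,∞).
δ < (64000/144340)^(1/4) ≈ 0.816.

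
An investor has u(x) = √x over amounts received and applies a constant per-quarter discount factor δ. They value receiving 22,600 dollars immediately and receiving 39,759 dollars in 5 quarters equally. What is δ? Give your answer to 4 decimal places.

Indifference means u(22600) = δ^5 · u(39759), so δ^5 = u(22600)/u(39759).
With u(x) = √x: δ^5 = √22600/√39759 = √(22600/39759) = 0.75394.
Hence δ = (0.75394)^(1/5) = 0.945077.

δ ≈ 0.9451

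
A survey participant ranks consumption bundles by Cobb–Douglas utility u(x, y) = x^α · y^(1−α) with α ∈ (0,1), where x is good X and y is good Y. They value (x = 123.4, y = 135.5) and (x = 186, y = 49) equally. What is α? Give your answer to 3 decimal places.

α ≈ 0.713

Set the two utilities equal: 123.4^α·135.5^(1−α) = 186^α·49^(1−α).
(123.4/186)^α = (49/135.5)^(1−α); take logs: α·ln(123.4/186) = (1−α)·ln(49/135.5), i.e. α·-0.410316 = (1−α)·-1.017151.
So α/(1−α) = (-1.017151)/(-0.410316) = 2.478945, and α = 2.478945/3.478945 ≈ 0.713.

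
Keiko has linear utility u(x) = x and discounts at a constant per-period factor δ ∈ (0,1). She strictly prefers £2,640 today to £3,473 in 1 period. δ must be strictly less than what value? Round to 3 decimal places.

Under u(x) = x this choice says 2640 > δ·3473.
So δ < 2640/3473 = 0.76015.

δ < 0.760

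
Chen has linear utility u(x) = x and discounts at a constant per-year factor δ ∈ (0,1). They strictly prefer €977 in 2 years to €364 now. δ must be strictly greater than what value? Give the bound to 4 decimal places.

Under u(x) = x this choice says 364 < δ^2·977.
Dividing by 977: δ^2 > 0.37257. Both sides are positive, so the square root keeps the direction.
δ > 0.37257^(1/2) = 0.6104.

δ > 0.6104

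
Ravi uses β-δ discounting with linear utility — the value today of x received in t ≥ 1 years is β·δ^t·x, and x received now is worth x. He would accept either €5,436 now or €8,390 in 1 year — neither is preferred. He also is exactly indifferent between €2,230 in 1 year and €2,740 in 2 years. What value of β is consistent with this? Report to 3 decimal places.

β ≈ 0.796

From the later pair, β·δ^1·2230 = β·δ^2·2740; dividing through, δ = 2230/2740 = 0.81387.
The first indifference: 5436 = β·δ·8390, so β = 5436/(δ·8390) = 5436/(0.81387·8390) ≈ 0.796.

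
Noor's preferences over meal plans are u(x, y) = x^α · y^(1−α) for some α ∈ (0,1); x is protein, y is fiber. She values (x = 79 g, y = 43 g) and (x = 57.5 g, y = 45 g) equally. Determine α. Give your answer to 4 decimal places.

Indifference: 79^α · 43^(1−α) = 57.5^α · 45^(1−α).
Rearrange to (79/57.5)^α = (45/43)^(1−α) and take logs: α·0.3176629 = (1−α)·0.0454624.
Thus α·(0.3631253) = 0.0454624, so α = 0.0454624/0.3631253 ≈ 0.1252.

α ≈ 0.1252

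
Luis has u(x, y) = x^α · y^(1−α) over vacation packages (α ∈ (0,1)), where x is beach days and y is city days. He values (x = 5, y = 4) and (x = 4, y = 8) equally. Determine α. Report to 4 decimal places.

α ≈ 0.7565

Set the two utilities equal: 5^α·4^(1−α) = 4^α·8^(1−α).
Taking logs: α·ln 5 + (1−α)·ln 4 = α·ln 4 + (1−α)·ln 8, i.e. α·0.2231436 = (1−α)·0.6931472.
With A = 0.2231436 and B = 0.6931472: α·A = (1−α)·B, so α = B/(A+B) = 0.6931472/0.9162908 ≈ 0.7565.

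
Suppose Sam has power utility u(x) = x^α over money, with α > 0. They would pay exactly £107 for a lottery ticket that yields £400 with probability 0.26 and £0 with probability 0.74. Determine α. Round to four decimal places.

α ≈ 1.0216

EU(lottery) = 0.26·400^α + 0.74·0 = 0.26·400^α.
Equating: 107^α = 0.26·400^α, i.e. 0.2675^α = 0.26.
Taking logs: α·ln(107/400) = ln(0.26), so α = -1.3470736 / -1.3186357 ≈ 1.0216.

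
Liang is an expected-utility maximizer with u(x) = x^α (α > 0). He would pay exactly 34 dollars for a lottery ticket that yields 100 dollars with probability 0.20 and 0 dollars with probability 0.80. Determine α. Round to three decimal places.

EU(lottery) = 0.20·100^α + 0.80·0 = 0.20·100^α.
Equating: 34^α = 0.20·100^α, i.e. 0.3400^α = 0.20.
Taking logs: α·ln(34/100) = ln(0.20), so α = -1.609438 / -1.078810 ≈ 1.492.

α ≈ 1.492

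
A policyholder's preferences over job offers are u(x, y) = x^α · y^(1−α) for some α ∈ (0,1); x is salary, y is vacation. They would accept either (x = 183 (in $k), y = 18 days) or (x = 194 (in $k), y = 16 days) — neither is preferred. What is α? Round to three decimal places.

α ≈ 0.669

Set the two utilities equal: 183^α·18^(1−α) = 194^α·16^(1−α).
(183/194)^α = (16/18)^(1−α); take logs: α·ln(183/194) = (1−α)·ln(16/18), i.e. α·-0.058372 = (1−α)·-0.117783.
With A = -0.058372 and B = -0.117783: α·A = (1−α)·B, so α = B/(A+B) = -0.117783/-0.176155 ≈ 0.669.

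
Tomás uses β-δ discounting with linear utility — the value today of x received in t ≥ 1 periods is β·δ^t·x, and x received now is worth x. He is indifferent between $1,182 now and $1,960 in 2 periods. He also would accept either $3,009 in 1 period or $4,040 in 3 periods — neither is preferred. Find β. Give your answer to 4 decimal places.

β ≈ 0.8097

From the later pair, β·δ^1·3009 = β·δ^3·4040; dividing through, δ^2 = 3009/4040 = 0.74480, so δ = 0.86302.
The first indifference: 1182 = β·δ^2·1960, so β = 1182/(δ^2·1960) = 1182/(0.74480·1960) ≈ 0.8097.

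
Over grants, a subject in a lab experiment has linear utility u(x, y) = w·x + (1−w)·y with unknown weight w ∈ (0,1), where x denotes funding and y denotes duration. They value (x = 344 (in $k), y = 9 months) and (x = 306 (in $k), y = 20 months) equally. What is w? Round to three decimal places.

Indifference: w·344 + (1−w)·9 = w·306 + (1−w)·20.
Collecting terms: w·38 = (1−w)·11.
Hence w = 11/(38+11) = 11/49 = 0.224.

w = 0.224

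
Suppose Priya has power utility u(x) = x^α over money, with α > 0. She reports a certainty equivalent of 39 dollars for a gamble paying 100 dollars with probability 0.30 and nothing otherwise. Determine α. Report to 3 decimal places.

α ≈ 1.279

Since u(0) = 0, the lottery's EU is 0.30·100^α.
Indifference: 39^α = 0.30·100^α, so (39/100)^α = 0.30.
Taking logs: α·ln(39/100) = ln(0.30), so α = -1.203973 / -0.941609 ≈ 1.279.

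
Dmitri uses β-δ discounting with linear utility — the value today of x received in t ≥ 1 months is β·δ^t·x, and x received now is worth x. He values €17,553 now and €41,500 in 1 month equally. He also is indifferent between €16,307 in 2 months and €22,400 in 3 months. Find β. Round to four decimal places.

β ≈ 0.5810

Both payoffs in the second observation are in the future, so β drops out: δ^2·16307 = δ^3·22400 ⇒ δ = 16307/22400 = 0.72799.
The first indifference: 17553 = β·δ·41500, so β = 17553/(δ·41500) = 17553/(0.72799·41500) ≈ 0.5810.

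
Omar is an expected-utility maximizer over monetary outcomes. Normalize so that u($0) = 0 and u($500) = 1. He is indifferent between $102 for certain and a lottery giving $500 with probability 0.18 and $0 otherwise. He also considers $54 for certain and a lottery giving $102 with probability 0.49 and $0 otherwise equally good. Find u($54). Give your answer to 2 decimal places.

From the first indifference, u($102) = 0.18·u($500) + 0.82·u($0) = 0.18·1 + 0.82·0 = 0.18.
Then u($54) = 0.49·u($102) + 0.51·u($0) = 0.49·0.18 + 0.51·0.00 = 0.0882.

0.09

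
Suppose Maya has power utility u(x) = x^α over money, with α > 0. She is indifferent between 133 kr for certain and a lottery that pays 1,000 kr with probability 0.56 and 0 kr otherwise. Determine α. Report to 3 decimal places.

The lottery's expected utility is 0.56·u(1000) + 0.44·u(0) = 0.56·1000^α (since u(0) = 0 for α > 0).
Indifference: 133^α = 0.56·1000^α, so (133/1000)^α = 0.56.
α = ln(0.56) / ln(133/1000) = -0.579818/-2.017406 ≈ 0.287.

α ≈ 0.287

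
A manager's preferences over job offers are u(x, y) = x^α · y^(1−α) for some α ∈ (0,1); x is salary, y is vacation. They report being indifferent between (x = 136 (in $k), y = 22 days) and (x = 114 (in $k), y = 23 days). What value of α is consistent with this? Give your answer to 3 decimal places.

α ≈ 0.201

Indifference: 136^α · 22^(1−α) = 114^α · 23^(1−α).
(136/114)^α = (23/22)^(1−α); take logs: α·ln(136/114) = (1−α)·ln(23/22), i.e. α·0.176456 = (1−α)·0.044452.
So α/(1−α) = (0.044452)/(0.176456) = 0.251915, and α = 0.251915/1.251915 ≈ 0.201.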